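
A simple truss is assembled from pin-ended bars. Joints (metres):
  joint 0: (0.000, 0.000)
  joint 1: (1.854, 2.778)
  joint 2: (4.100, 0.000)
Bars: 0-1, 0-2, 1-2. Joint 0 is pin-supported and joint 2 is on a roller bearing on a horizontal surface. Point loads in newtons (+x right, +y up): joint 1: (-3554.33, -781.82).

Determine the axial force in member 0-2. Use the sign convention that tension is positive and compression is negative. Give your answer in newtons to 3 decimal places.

N=3 nodes, M=3 members, R=3 reactions → 2N=6, M+R=6
member 0 (0-1): L=3.3399, (cx,cy)=(0.5551,0.8318)
member 1 (0-2): L=4.1000, (cx,cy)=(1.0000,0.0000)
member 2 (1-2): L=3.5724, (cx,cy)=(0.6287,-0.7776)
solve A·x = −loads:
  F[0-1] = -3410.2542 N (compression)
  F[0-2] = -1661.2478 N (compression)
  F[1-2] = +2642.2909 N (tension)
  Rx@0 = +3554.3300 N
  Ry@0 = +2836.5601 N
  Ry@2 = -2054.7401 N

-1661.248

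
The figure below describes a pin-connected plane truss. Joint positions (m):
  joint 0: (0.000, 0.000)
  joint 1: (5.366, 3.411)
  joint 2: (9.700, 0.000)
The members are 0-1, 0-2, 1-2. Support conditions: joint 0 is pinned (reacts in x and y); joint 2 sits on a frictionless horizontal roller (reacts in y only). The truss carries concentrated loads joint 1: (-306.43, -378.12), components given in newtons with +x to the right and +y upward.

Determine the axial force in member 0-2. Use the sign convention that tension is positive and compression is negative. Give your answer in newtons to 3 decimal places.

128.862

N=3 nodes, M=3 members, R=3 reactions → 2N=6, M+R=6
member 0 (0-1): L=6.3584, (cx,cy)=(0.8439,0.5365)
member 1 (0-2): L=9.7000, (cx,cy)=(1.0000,0.0000)
member 2 (1-2): L=5.5153, (cx,cy)=(0.7858,-0.6185)
solve A·x = −loads:
  F[0-1] = -515.7933 N (compression)
  F[0-2] = +128.8618 N (tension)
  F[1-2] = -163.9850 N (compression)
  Rx@0 = +306.4300 N
  Ry@0 = +276.7015 N
  Ry@2 = +101.4185 N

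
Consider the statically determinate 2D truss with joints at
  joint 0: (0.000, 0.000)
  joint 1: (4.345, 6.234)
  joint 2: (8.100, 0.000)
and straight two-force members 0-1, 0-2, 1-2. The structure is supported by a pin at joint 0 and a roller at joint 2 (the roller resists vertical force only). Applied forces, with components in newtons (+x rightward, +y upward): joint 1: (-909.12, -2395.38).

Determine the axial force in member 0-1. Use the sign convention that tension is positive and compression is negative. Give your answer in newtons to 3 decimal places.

N=3 nodes, M=3 members, R=3 reactions → 2N=6, M+R=6
member 0 (0-1): L=7.5988, (cx,cy)=(0.5718,0.8204)
member 1 (0-2): L=8.1000, (cx,cy)=(1.0000,0.0000)
member 2 (1-2): L=7.2776, (cx,cy)=(0.5160,-0.8566)
solve A·x = −loads:
  F[0-1] = -2206.4273 N (compression)
  F[0-2] = +352.5167 N (tension)
  F[1-2] = -683.2115 N (compression)
  Rx@0 = +909.1200 N
  Ry@0 = +1810.1365 N
  Ry@2 = +585.2435 N

-2206.427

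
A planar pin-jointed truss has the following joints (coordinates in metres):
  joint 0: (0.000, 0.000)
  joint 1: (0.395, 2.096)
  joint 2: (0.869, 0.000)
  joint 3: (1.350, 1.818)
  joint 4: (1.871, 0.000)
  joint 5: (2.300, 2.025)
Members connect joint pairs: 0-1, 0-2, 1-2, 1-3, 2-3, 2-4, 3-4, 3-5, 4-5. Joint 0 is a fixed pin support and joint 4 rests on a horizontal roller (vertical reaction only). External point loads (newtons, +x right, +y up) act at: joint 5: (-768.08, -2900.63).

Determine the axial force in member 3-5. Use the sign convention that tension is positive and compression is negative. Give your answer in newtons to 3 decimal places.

-164.786

N=6 nodes, M=9 members, R=3 reactions → 2N=12, M+R=12
member 0 (0-1): L=2.1329, (cx,cy)=(0.1852,0.9827)
member 1 (0-2): L=0.8690, (cx,cy)=(1.0000,0.0000)
member 2 (1-2): L=2.1489, (cx,cy)=(0.2206,-0.9754)
member 3 (1-3): L=0.9946, (cx,cy)=(0.9601,-0.2795)
member 4 (2-3): L=1.8806, (cx,cy)=(0.2558,0.9667)
member 5 (2-4): L=1.0020, (cx,cy)=(1.0000,0.0000)
member 6 (3-4): L=1.8912, (cx,cy)=(0.2755,-0.9613)
member 7 (3-5): L=0.9723, (cx,cy)=(0.9771,0.2129)
member 8 (4-5): L=2.0699, (cx,cy)=(0.2073,0.9783)
solve A·x = −loads:
  F[0-1] = -169.1427 N (compression)
  F[0-2] = -736.7557 N (compression)
  F[1-2] = +192.4307 N (tension)
  F[1-3] = -76.8317 N (compression)
  F[2-3] = -194.1493 N (compression)
  F[2-4] = -644.6516 N (compression)
  F[3-4] = +136.4125 N (tension)
  F[3-5] = -164.7864 N (compression)
  F[4-5] = -2929.1459 N (compression)
  Rx@0 = +768.0800 N
  Ry@0 = +166.2169 N
  Ry@4 = +2734.4131 N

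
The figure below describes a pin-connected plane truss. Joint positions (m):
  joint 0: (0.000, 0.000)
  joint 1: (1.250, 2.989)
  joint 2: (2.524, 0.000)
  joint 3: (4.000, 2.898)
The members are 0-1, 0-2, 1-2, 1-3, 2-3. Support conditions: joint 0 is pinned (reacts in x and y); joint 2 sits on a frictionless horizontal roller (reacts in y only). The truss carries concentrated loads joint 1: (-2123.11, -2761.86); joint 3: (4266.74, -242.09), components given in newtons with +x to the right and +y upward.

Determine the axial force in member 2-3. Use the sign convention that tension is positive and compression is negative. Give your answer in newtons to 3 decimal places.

N=4 nodes, M=5 members, R=3 reactions → 2N=8, M+R=8
member 0 (0-1): L=3.2398, (cx,cy)=(0.3858,0.9226)
member 1 (0-2): L=2.5240, (cx,cy)=(1.0000,0.0000)
member 2 (1-2): L=3.2492, (cx,cy)=(0.3921,-0.9199)
member 3 (1-3): L=2.7515, (cx,cy)=(0.9995,-0.0331)
member 4 (2-3): L=3.2522, (cx,cy)=(0.4538,0.8911)
solve A·x = −loads:
  F[0-1] = +1227.2528 N (tension)
  F[0-2] = +1670.1308 N (tension)
  F[1-2] = -4388.3595 N (compression)
  F[1-3] = +4319.6412 N (tension)
  F[2-3] = -111.3560 N (compression)
  Rx@0 = -2143.6300 N
  Ry@0 = -1132.2314 N
  Ry@2 = +4136.1814 N

-111.356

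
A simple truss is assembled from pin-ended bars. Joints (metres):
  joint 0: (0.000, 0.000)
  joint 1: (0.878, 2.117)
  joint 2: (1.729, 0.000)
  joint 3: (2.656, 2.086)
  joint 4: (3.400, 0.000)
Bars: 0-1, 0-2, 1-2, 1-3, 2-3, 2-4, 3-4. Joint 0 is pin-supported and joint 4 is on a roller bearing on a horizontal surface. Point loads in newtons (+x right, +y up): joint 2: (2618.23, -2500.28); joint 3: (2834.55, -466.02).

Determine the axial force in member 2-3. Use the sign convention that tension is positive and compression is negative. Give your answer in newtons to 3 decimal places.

3189.243

N=5 nodes, M=7 members, R=3 reactions → 2N=10, M+R=10
member 0 (0-1): L=2.2918, (cx,cy)=(0.3831,0.9237)
member 1 (0-2): L=1.7290, (cx,cy)=(1.0000,0.0000)
member 2 (1-2): L=2.2816, (cx,cy)=(0.3730,-0.9278)
member 3 (1-3): L=1.7783, (cx,cy)=(0.9998,-0.0174)
member 4 (2-3): L=2.2827, (cx,cy)=(0.4061,0.9138)
member 5 (2-4): L=1.6710, (cx,cy)=(1.0000,0.0000)
member 6 (3-4): L=2.2147, (cx,cy)=(0.3359,-0.9419)
solve A·x = −loads:
  F[0-1] = +442.0114 N (tension)
  F[0-2] = +5283.4469 N (tension)
  F[1-2] = -446.3532 N (compression)
  F[1-3] = +335.8636 N (tension)
  F[2-3] = +3189.2429 N (tension)
  F[2-4] = +1203.5928 N (tension)
  F[3-4] = -3582.8048 N (compression)
  Rx@0 = -5452.7800 N
  Ry@0 = -408.2896 N
  Ry@4 = +3374.5896 N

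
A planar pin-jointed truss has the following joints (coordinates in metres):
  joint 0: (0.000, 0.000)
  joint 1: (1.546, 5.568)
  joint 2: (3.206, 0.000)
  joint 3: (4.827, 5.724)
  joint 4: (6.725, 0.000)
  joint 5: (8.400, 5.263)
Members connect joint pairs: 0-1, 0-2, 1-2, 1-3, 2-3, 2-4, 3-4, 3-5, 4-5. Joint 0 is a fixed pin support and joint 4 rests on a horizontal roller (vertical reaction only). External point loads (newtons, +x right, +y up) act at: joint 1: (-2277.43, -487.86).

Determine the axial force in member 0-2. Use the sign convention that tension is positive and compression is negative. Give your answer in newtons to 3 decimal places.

-1649.557

N=6 nodes, M=9 members, R=3 reactions → 2N=12, M+R=12
member 0 (0-1): L=5.7786, (cx,cy)=(0.2675,0.9635)
member 1 (0-2): L=3.2060, (cx,cy)=(1.0000,0.0000)
member 2 (1-2): L=5.8102, (cx,cy)=(0.2857,-0.9583)
member 3 (1-3): L=3.2847, (cx,cy)=(0.9989,0.0475)
member 4 (2-3): L=5.9491, (cx,cy)=(0.2725,0.9622)
member 5 (2-4): L=3.5190, (cx,cy)=(1.0000,0.0000)
member 6 (3-4): L=6.0305, (cx,cy)=(0.3147,-0.9492)
member 7 (3-5): L=3.6026, (cx,cy)=(0.9918,-0.1280)
member 8 (4-5): L=5.5231, (cx,cy)=(0.3033,0.9529)
solve A·x = −loads:
  F[0-1] = -2346.8658 N (compression)
  F[0-2] = -1649.5571 N (compression)
  F[1-2] = +1905.4267 N (tension)
  F[1-3] = +1106.4151 N (tension)
  F[2-3] = -1897.8133 N (compression)
  F[2-4] = -588.0541 N (compression)
  F[3-4] = +1868.4104 N (tension)
  F[3-5] = -0.0000 N (compression)
  F[4-5] = +0.0000 N (tension)
  Rx@0 = +2277.4300 N
  Ry@0 = +2261.3171 N
  Ry@4 = -1773.4571 N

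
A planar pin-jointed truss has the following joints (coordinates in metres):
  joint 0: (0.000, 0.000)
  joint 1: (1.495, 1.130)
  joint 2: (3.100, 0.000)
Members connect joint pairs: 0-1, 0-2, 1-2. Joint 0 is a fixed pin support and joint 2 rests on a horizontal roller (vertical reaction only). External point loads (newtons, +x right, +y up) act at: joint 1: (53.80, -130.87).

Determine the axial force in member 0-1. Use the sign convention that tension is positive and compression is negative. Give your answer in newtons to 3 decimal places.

-79.846

N=3 nodes, M=3 members, R=3 reactions → 2N=6, M+R=6
member 0 (0-1): L=1.8740, (cx,cy)=(0.7978,0.6030)
member 1 (0-2): L=3.1000, (cx,cy)=(1.0000,0.0000)
member 2 (1-2): L=1.9629, (cx,cy)=(0.8177,-0.5757)
solve A·x = −loads:
  F[0-1] = -79.8461 N (compression)
  F[0-2] = +117.4975 N (tension)
  F[1-2] = -143.6974 N (compression)
  Rx@0 = -53.8000 N
  Ry@0 = +48.1459 N
  Ry@2 = +82.7241 N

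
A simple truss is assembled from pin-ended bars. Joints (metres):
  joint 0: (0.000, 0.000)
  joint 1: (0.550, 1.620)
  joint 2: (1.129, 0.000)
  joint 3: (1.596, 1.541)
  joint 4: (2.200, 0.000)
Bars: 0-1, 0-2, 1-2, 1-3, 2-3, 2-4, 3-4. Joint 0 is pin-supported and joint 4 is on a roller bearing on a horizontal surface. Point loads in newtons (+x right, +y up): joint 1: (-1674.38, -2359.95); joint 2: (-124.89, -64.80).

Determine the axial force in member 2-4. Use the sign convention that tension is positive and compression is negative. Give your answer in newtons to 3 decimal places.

N=5 nodes, M=7 members, R=3 reactions → 2N=10, M+R=10
member 0 (0-1): L=1.7108, (cx,cy)=(0.3215,0.9469)
member 1 (0-2): L=1.1290, (cx,cy)=(1.0000,0.0000)
member 2 (1-2): L=1.7204, (cx,cy)=(0.3366,-0.9417)
member 3 (1-3): L=1.0490, (cx,cy)=(0.9972,-0.0753)
member 4 (2-3): L=1.6102, (cx,cy)=(0.2900,0.9570)
member 5 (2-4): L=1.0710, (cx,cy)=(1.0000,0.0000)
member 6 (3-4): L=1.6551, (cx,cy)=(0.3649,-0.9310)
solve A·x = −loads:
  F[0-1] = -3204.5752 N (compression)
  F[0-2] = -769.0518 N (compression)
  F[1-2] = +683.0712 N (tension)
  F[1-3] = +415.4490 N (tension)
  F[2-3] = -604.4005 N (compression)
  F[2-4] = -238.9782 N (compression)
  F[3-4] = +654.8724 N (tension)
  Rx@0 = +1799.2700 N
  Ry@0 = +3034.4609 N
  Ry@4 = -609.7109 N

-238.978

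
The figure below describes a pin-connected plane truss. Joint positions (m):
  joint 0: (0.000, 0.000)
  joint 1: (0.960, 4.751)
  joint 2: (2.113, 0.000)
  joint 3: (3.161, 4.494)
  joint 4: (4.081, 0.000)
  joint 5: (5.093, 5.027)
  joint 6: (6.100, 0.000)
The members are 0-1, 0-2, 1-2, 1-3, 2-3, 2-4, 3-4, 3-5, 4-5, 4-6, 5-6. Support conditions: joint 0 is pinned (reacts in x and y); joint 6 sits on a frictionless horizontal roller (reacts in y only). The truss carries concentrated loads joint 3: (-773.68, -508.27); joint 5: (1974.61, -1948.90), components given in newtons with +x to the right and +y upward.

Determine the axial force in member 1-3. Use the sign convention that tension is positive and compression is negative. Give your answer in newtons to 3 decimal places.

N=7 nodes, M=11 members, R=3 reactions → 2N=14, M+R=14
member 0 (0-1): L=4.8470, (cx,cy)=(0.1981,0.9802)
member 1 (0-2): L=2.1130, (cx,cy)=(1.0000,0.0000)
member 2 (1-2): L=4.8889, (cx,cy)=(0.2358,-0.9718)
member 3 (1-3): L=2.2160, (cx,cy)=(0.9933,-0.1160)
member 4 (2-3): L=4.6146, (cx,cy)=(0.2271,0.9739)
member 5 (2-4): L=1.9680, (cx,cy)=(1.0000,0.0000)
member 6 (3-4): L=4.5872, (cx,cy)=(0.2006,-0.9797)
member 7 (3-5): L=2.0042, (cx,cy)=(0.9640,0.2659)
member 8 (4-5): L=5.1279, (cx,cy)=(0.1974,0.9803)
member 9 (4-6): L=2.0190, (cx,cy)=(1.0000,0.0000)
member 10 (5-6): L=5.1269, (cx,cy)=(0.1964,-0.9805)
solve A·x = −loads:
  F[0-1] = +500.5886 N (tension)
  F[0-2] = +1101.7835 N (tension)
  F[1-2] = -531.9001 N (compression)
  F[1-3] = +226.1157 N (tension)
  F[2-3] = +530.7651 N (tension)
  F[2-4] = +855.8001 N (tension)
  F[3-4] = -666.9342 N (compression)
  F[3-5] = +1299.3612 N (tension)
  F[4-5] = +666.4916 N (tension)
  F[4-6] = +590.5066 N (tension)
  F[5-6] = -3006.4048 N (compression)
  Rx@0 = -1200.9300 N
  Ry@0 = -490.6719 N
  Ry@6 = +2947.8419 N

226.116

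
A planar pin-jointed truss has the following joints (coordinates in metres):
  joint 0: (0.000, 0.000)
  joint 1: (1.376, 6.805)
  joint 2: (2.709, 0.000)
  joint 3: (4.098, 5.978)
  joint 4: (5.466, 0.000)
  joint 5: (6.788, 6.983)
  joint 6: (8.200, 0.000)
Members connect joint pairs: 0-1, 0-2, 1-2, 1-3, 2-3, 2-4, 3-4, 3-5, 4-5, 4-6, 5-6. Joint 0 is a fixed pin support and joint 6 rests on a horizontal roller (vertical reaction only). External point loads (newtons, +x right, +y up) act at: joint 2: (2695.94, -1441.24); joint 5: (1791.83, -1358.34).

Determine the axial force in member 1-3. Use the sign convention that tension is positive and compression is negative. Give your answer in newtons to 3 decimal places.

144.613

N=7 nodes, M=11 members, R=3 reactions → 2N=14, M+R=14
member 0 (0-1): L=6.9427, (cx,cy)=(0.1982,0.9802)
member 1 (0-2): L=2.7090, (cx,cy)=(1.0000,0.0000)
member 2 (1-2): L=6.9343, (cx,cy)=(0.1922,-0.9813)
member 3 (1-3): L=2.8449, (cx,cy)=(0.9568,-0.2907)
member 4 (2-3): L=6.1372, (cx,cy)=(0.2263,0.9741)
member 5 (2-4): L=2.7570, (cx,cy)=(1.0000,0.0000)
member 6 (3-4): L=6.1325, (cx,cy)=(0.2231,-0.9748)
member 7 (3-5): L=2.8716, (cx,cy)=(0.9368,0.3500)
member 8 (4-5): L=7.1070, (cx,cy)=(0.1860,0.9825)
member 9 (4-6): L=2.7340, (cx,cy)=(1.0000,0.0000)
member 10 (5-6): L=7.1243, (cx,cy)=(0.1982,-0.9802)
solve A·x = −loads:
  F[0-1] = +333.5090 N (tension)
  F[0-2] = +4421.6708 N (tension)
  F[1-2] = -375.9436 N (compression)
  F[1-3] = +144.6128 N (tension)
  F[2-3] = +1858.3931 N (tension)
  F[2-4] = +1232.8654 N (tension)
  F[3-4] = -1473.6198 N (compression)
  F[3-5] = +947.6185 N (tension)
  F[4-5] = +1462.0031 N (tension)
  F[4-6] = +632.1896 N (tension)
  F[5-6] = -3189.7489 N (compression)
  Rx@0 = -4487.7700 N
  Ry@0 = -326.8932 N
  Ry@6 = +3126.4732 N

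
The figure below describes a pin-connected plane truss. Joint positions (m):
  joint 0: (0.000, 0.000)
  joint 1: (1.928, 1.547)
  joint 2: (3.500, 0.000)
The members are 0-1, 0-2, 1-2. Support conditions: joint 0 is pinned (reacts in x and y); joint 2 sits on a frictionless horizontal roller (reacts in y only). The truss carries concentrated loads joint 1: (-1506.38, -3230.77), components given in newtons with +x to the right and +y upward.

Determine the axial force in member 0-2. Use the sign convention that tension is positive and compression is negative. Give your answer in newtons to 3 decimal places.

N=3 nodes, M=3 members, R=3 reactions → 2N=6, M+R=6
member 0 (0-1): L=2.4719, (cx,cy)=(0.7800,0.6258)
member 1 (0-2): L=3.5000, (cx,cy)=(1.0000,0.0000)
member 2 (1-2): L=2.2055, (cx,cy)=(0.7128,-0.7014)
solve A·x = −loads:
  F[0-1] = -3382.5485 N (compression)
  F[0-2] = +1131.8733 N (tension)
  F[1-2] = -1588.0333 N (compression)
  Rx@0 = +1506.3800 N
  Ry@0 = +2116.8972 N
  Ry@2 = +1113.8728 N

1131.873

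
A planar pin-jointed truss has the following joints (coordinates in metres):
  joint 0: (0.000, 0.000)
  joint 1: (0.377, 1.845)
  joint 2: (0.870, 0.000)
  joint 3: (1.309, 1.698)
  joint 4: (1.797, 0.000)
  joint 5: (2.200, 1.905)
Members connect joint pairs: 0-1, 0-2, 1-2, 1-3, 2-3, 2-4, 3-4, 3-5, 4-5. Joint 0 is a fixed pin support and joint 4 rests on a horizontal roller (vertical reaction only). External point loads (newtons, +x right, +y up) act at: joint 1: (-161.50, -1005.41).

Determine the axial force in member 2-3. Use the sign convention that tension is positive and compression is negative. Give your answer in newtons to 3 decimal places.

N=6 nodes, M=9 members, R=3 reactions → 2N=12, M+R=12
member 0 (0-1): L=1.8831, (cx,cy)=(0.2002,0.9798)
member 1 (0-2): L=0.8700, (cx,cy)=(1.0000,0.0000)
member 2 (1-2): L=1.9097, (cx,cy)=(0.2582,-0.9661)
member 3 (1-3): L=0.9435, (cx,cy)=(0.9878,-0.1558)
member 4 (2-3): L=1.7538, (cx,cy)=(0.2503,0.9682)
member 5 (2-4): L=0.9270, (cx,cy)=(1.0000,0.0000)
member 6 (3-4): L=1.7667, (cx,cy)=(0.2762,-0.9611)
member 7 (3-5): L=0.9147, (cx,cy)=(0.9741,0.2263)
member 8 (4-5): L=1.9472, (cx,cy)=(0.2070,0.9783)
solve A·x = −loads:
  F[0-1] = -980.1375 N (compression)
  F[0-2] = +34.7228 N (tension)
  F[1-2] = -42.8346 N (compression)
  F[1-3] = -23.9576 N (compression)
  F[2-3] = +42.7433 N (tension)
  F[2-4] = +12.9660 N (tension)
  F[3-4] = -46.9415 N (compression)
  F[3-5] = -0.0000 N (compression)
  F[4-5] = +0.0000 N (tension)
  Rx@0 = +161.5000 N
  Ry@0 = +960.2948 N
  Ry@4 = +45.1152 N

42.743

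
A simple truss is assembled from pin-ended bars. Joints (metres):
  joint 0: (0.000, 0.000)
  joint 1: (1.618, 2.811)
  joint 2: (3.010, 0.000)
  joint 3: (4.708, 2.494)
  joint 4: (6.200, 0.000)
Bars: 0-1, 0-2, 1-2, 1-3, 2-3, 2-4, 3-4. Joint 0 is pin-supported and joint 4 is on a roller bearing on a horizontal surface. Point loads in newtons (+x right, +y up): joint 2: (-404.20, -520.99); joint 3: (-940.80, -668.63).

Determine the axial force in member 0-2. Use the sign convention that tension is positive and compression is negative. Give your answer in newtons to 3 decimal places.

-880.261

N=5 nodes, M=7 members, R=3 reactions → 2N=10, M+R=10
member 0 (0-1): L=3.2434, (cx,cy)=(0.4989,0.8667)
member 1 (0-2): L=3.0100, (cx,cy)=(1.0000,0.0000)
member 2 (1-2): L=3.1368, (cx,cy)=(0.4438,-0.8961)
member 3 (1-3): L=3.1062, (cx,cy)=(0.9948,-0.1021)
member 4 (2-3): L=3.0172, (cx,cy)=(0.5628,0.8266)
member 5 (2-4): L=3.1900, (cx,cy)=(1.0000,0.0000)
member 6 (3-4): L=2.9062, (cx,cy)=(0.5134,-0.8582)
solve A·x = −loads:
  F[0-1] = -931.6032 N (compression)
  F[0-2] = -880.2612 N (compression)
  F[1-2] = +1005.2496 N (tension)
  F[1-3] = -915.6162 N (compression)
  F[2-3] = -459.5376 N (compression)
  F[2-4] = +228.6549 N (tension)
  F[3-4] = -445.3892 N (compression)
  Rx@0 = +1345.0000 N
  Ry@0 = +807.4047 N
  Ry@4 = +382.2153 N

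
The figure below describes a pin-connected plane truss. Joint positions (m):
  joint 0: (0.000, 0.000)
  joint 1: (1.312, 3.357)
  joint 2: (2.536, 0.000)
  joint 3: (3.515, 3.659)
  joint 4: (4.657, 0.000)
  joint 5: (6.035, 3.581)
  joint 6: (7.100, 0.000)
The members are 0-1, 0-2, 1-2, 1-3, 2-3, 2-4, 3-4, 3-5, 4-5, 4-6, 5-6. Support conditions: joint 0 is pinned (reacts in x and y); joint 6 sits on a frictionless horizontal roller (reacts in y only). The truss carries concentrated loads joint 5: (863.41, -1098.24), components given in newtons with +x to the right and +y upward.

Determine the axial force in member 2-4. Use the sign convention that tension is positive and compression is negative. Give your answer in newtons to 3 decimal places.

603.326

N=7 nodes, M=11 members, R=3 reactions → 2N=14, M+R=14
member 0 (0-1): L=3.6043, (cx,cy)=(0.3640,0.9314)
member 1 (0-2): L=2.5360, (cx,cy)=(1.0000,0.0000)
member 2 (1-2): L=3.5732, (cx,cy)=(0.3426,-0.9395)
member 3 (1-3): L=2.2236, (cx,cy)=(0.9907,0.1358)
member 4 (2-3): L=3.7877, (cx,cy)=(0.2585,0.9660)
member 5 (2-4): L=2.1210, (cx,cy)=(1.0000,0.0000)
member 6 (3-4): L=3.8331, (cx,cy)=(0.2979,-0.9546)
member 7 (3-5): L=2.5212, (cx,cy)=(0.9995,-0.0309)
member 8 (4-5): L=3.8370, (cx,cy)=(0.3591,0.9333)
member 9 (4-6): L=2.4430, (cx,cy)=(1.0000,0.0000)
member 10 (5-6): L=3.7360, (cx,cy)=(0.2851,-0.9585)
solve A·x = −loads:
  F[0-1] = +290.6812 N (tension)
  F[0-2] = +757.5985 N (tension)
  F[1-2] = -259.7511 N (compression)
  F[1-3] = +196.6116 N (tension)
  F[2-3] = +252.6200 N (tension)
  F[2-4] = +603.3261 N (tension)
  F[3-4] = -294.9010 N (compression)
  F[3-5] = +348.1113 N (tension)
  F[4-5] = +301.6319 N (tension)
  F[4-6] = +407.1384 N (tension)
  F[5-6] = -1428.2383 N (compression)
  Rx@0 = -863.4100 N
  Ry@0 = -270.7388 N
  Ry@6 = +1368.9788 N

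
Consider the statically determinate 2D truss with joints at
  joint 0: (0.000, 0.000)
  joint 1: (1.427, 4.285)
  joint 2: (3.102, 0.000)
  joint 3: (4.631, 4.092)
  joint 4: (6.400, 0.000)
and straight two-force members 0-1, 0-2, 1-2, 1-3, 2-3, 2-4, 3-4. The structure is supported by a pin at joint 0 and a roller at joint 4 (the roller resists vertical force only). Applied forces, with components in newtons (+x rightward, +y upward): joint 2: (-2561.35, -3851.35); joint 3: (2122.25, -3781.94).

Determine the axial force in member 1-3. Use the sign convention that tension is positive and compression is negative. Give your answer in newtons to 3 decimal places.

N=5 nodes, M=7 members, R=3 reactions → 2N=10, M+R=10
member 0 (0-1): L=4.5164, (cx,cy)=(0.3160,0.9488)
member 1 (0-2): L=3.1020, (cx,cy)=(1.0000,0.0000)
member 2 (1-2): L=4.6007, (cx,cy)=(0.3641,-0.9314)
member 3 (1-3): L=3.2098, (cx,cy)=(0.9982,-0.0601)
member 4 (2-3): L=4.3683, (cx,cy)=(0.3500,0.9367)
member 5 (2-4): L=3.2980, (cx,cy)=(1.0000,0.0000)
member 6 (3-4): L=4.4580, (cx,cy)=(0.3968,-0.9179)
solve A·x = −loads:
  F[0-1] = -1763.4240 N (compression)
  F[0-2] = +118.0751 N (tension)
  F[1-2] = +1876.5934 N (tension)
  F[1-3] = -1242.6376 N (compression)
  F[2-3] = +2245.5962 N (tension)
  F[2-4] = +2576.6371 N (tension)
  F[3-4] = -6493.3102 N (compression)
  Rx@0 = +439.1000 N
  Ry@0 = +1673.0871 N
  Ry@4 = +5960.2029 N

-1242.638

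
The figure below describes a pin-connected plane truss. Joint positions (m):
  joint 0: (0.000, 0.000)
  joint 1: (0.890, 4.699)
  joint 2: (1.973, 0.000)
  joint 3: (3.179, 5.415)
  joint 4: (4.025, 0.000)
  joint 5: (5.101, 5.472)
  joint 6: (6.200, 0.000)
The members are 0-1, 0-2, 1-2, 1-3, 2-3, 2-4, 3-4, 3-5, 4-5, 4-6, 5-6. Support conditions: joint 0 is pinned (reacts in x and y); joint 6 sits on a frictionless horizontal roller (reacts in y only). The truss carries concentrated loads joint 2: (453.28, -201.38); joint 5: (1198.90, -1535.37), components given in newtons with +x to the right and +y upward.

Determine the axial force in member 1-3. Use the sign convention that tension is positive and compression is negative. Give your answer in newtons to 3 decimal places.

N=7 nodes, M=11 members, R=3 reactions → 2N=14, M+R=14
member 0 (0-1): L=4.7825, (cx,cy)=(0.1861,0.9825)
member 1 (0-2): L=1.9730, (cx,cy)=(1.0000,0.0000)
member 2 (1-2): L=4.8222, (cx,cy)=(0.2246,-0.9745)
member 3 (1-3): L=2.3984, (cx,cy)=(0.9544,0.2985)
member 4 (2-3): L=5.5477, (cx,cy)=(0.2174,0.9761)
member 5 (2-4): L=2.0520, (cx,cy)=(1.0000,0.0000)
member 6 (3-4): L=5.4807, (cx,cy)=(0.1544,-0.9880)
member 7 (3-5): L=1.9228, (cx,cy)=(0.9996,0.0296)
member 8 (4-5): L=5.5768, (cx,cy)=(0.1929,0.9812)
member 9 (4-6): L=2.1750, (cx,cy)=(1.0000,0.0000)
member 10 (5-6): L=5.5813, (cx,cy)=(0.1969,-0.9804)
solve A·x = −loads:
  F[0-1] = +660.2060 N (tension)
  F[0-2] = +1529.3199 N (tension)
  F[1-2] = -584.1294 N (compression)
  F[1-3] = +266.1864 N (tension)
  F[2-3] = +789.4673 N (tension)
  F[2-4] = +773.2310 N (tension)
  F[3-4] = -843.6792 N (compression)
  F[3-5] = +556.1439 N (tension)
  F[4-5] = +849.5301 N (tension)
  F[4-6] = +479.0900 N (tension)
  F[5-6] = -2433.0583 N (compression)
  Rx@0 = -1652.1800 N
  Ry@0 = -648.6735 N
  Ry@6 = +2385.4235 N

266.186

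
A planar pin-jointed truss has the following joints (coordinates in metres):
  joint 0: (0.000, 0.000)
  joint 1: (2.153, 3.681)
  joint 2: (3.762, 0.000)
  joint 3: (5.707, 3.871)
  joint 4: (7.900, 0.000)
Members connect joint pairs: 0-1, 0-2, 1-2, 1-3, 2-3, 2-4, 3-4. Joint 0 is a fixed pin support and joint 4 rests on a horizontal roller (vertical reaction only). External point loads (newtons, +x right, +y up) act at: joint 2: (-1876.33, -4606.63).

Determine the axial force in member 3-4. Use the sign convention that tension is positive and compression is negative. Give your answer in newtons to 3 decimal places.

N=5 nodes, M=7 members, R=3 reactions → 2N=10, M+R=10
member 0 (0-1): L=4.2644, (cx,cy)=(0.5049,0.8632)
member 1 (0-2): L=3.7620, (cx,cy)=(1.0000,0.0000)
member 2 (1-2): L=4.0173, (cx,cy)=(0.4005,-0.9163)
member 3 (1-3): L=3.5591, (cx,cy)=(0.9986,0.0534)
member 4 (2-3): L=4.3322, (cx,cy)=(0.4490,0.8935)
member 5 (2-4): L=4.1380, (cx,cy)=(1.0000,0.0000)
member 6 (3-4): L=4.4490, (cx,cy)=(0.4929,-0.8701)
solve A·x = −loads:
  F[0-1] = -2795.3719 N (compression)
  F[0-2] = -465.0118 N (compression)
  F[1-2] = +2492.7897 N (tension)
  F[1-3] = -2413.1676 N (compression)
  F[2-3] = +2599.2047 N (tension)
  F[2-4] = +1242.7692 N (tension)
  F[3-4] = -2521.2589 N (compression)
  Rx@0 = +1876.3300 N
  Ry@0 = +2412.9411 N
  Ry@4 = +2193.6889 N

-2521.259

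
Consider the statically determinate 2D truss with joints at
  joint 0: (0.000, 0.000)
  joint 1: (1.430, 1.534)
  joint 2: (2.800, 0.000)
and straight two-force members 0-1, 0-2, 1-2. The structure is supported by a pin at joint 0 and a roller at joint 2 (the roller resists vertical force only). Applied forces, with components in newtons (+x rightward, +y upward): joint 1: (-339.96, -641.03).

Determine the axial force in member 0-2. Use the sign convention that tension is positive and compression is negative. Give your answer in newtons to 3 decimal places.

126.045

N=3 nodes, M=3 members, R=3 reactions → 2N=6, M+R=6
member 0 (0-1): L=2.0972, (cx,cy)=(0.6819,0.7315)
member 1 (0-2): L=2.8000, (cx,cy)=(1.0000,0.0000)
member 2 (1-2): L=2.0567, (cx,cy)=(0.6661,-0.7459)
solve A·x = −loads:
  F[0-1] = -683.4157 N (compression)
  F[0-2] = +126.0451 N (tension)
  F[1-2] = -189.2249 N (compression)
  Rx@0 = +339.9600 N
  Ry@0 = +499.8963 N
  Ry@2 = +141.1337 N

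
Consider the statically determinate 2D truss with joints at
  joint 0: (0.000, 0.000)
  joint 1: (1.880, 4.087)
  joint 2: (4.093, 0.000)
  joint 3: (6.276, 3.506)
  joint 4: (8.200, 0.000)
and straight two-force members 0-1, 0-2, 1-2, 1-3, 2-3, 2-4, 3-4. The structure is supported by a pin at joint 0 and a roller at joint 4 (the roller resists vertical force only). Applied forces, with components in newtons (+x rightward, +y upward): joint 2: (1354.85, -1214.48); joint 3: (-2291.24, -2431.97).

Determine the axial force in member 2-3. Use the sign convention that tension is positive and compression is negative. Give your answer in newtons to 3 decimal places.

-1474.613

N=5 nodes, M=7 members, R=3 reactions → 2N=10, M+R=10
member 0 (0-1): L=4.4987, (cx,cy)=(0.4179,0.9085)
member 1 (0-2): L=4.0930, (cx,cy)=(1.0000,0.0000)
member 2 (1-2): L=4.6477, (cx,cy)=(0.4762,-0.8794)
member 3 (1-3): L=4.4342, (cx,cy)=(0.9914,-0.1310)
member 4 (2-3): L=4.1301, (cx,cy)=(0.5286,0.8489)
member 5 (2-4): L=4.1070, (cx,cy)=(1.0000,0.0000)
member 6 (3-4): L=3.9992, (cx,cy)=(0.4811,-0.8767)
solve A·x = −loads:
  F[0-1] = -2375.9642 N (compression)
  F[0-2] = +56.5300 N (tension)
  F[1-2] = +2804.6100 N (tension)
  F[1-3] = -2348.5865 N (compression)
  F[2-3] = -1474.6127 N (compression)
  F[2-4] = +816.5230 N (tension)
  F[3-4] = -1697.2247 N (compression)
  Rx@0 = +936.3900 N
  Ry@0 = +2158.5448 N
  Ry@4 = +1487.9052 N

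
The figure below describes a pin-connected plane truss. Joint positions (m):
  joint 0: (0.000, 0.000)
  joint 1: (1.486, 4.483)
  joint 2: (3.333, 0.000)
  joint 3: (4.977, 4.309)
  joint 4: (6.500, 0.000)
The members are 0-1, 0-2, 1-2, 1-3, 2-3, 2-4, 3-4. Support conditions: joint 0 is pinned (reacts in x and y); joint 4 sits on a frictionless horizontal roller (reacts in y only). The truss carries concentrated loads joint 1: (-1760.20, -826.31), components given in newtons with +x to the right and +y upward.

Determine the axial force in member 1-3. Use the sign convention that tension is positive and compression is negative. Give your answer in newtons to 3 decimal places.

N=5 nodes, M=7 members, R=3 reactions → 2N=10, M+R=10
member 0 (0-1): L=4.7229, (cx,cy)=(0.3146,0.9492)
member 1 (0-2): L=3.3330, (cx,cy)=(1.0000,0.0000)
member 2 (1-2): L=4.8486, (cx,cy)=(0.3809,-0.9246)
member 3 (1-3): L=3.4953, (cx,cy)=(0.9988,-0.0498)
member 4 (2-3): L=4.6120, (cx,cy)=(0.3565,0.9343)
member 5 (2-4): L=3.1670, (cx,cy)=(1.0000,0.0000)
member 6 (3-4): L=4.5702, (cx,cy)=(0.3332,-0.9428)
solve A·x = −loads:
  F[0-1] = -1950.4606 N (compression)
  F[0-2] = -1146.5084 N (compression)
  F[1-2] = +1068.8263 N (tension)
  F[1-3] = +740.2713 N (tension)
  F[2-3] = -1057.7208 N (compression)
  F[2-4] = -362.3140 N (compression)
  F[3-4] = +1087.2347 N (tension)
  Rx@0 = +1760.2000 N
  Ry@0 = +1851.3992 N
  Ry@4 = -1025.0892 N

740.271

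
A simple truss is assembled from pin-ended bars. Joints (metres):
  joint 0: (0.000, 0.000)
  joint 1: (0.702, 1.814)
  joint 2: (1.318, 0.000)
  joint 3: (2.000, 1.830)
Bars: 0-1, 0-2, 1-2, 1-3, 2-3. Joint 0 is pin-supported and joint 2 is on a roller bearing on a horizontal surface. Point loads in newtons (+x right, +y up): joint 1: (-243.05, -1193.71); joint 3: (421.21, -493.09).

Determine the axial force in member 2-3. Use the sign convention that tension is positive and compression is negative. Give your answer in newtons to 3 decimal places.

-534.214

N=4 nodes, M=5 members, R=3 reactions → 2N=8, M+R=8
member 0 (0-1): L=1.9451, (cx,cy)=(0.3609,0.9326)
member 1 (0-2): L=1.3180, (cx,cy)=(1.0000,0.0000)
member 2 (1-2): L=1.9157, (cx,cy)=(0.3215,-0.9469)
member 3 (1-3): L=1.2981, (cx,cy)=(0.9999,0.0123)
member 4 (2-3): L=1.9530, (cx,cy)=(0.3492,0.9370)
solve A·x = −loads:
  F[0-1] = -56.2302 N (compression)
  F[0-2] = +198.4539 N (tension)
  F[1-2] = -1197.3657 N (compression)
  F[1-3] = +607.8118 N (tension)
  F[2-3] = -534.2144 N (compression)
  Rx@0 = -178.1600 N
  Ry@0 = +52.4403 N
  Ry@2 = +1634.3597 N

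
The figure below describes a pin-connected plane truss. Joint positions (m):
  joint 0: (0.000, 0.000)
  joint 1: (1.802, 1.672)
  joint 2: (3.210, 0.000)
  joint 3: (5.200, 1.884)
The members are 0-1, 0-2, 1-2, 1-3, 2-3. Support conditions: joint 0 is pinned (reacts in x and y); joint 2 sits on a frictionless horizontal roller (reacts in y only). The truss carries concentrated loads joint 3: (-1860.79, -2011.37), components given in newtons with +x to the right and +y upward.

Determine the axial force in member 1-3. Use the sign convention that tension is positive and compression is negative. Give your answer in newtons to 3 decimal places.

N=4 nodes, M=5 members, R=3 reactions → 2N=8, M+R=8
member 0 (0-1): L=2.4582, (cx,cy)=(0.7331,0.6802)
member 1 (0-2): L=3.2100, (cx,cy)=(1.0000,0.0000)
member 2 (1-2): L=2.1859, (cx,cy)=(0.6441,-0.7649)
member 3 (1-3): L=3.4046, (cx,cy)=(0.9981,0.0623)
member 4 (2-3): L=2.7404, (cx,cy)=(0.7262,0.6875)
solve A·x = −loads:
  F[0-1] = +227.5855 N (tension)
  F[0-2] = -2027.6225 N (compression)
  F[1-2] = -179.3423 N (compression)
  F[1-3] = +282.9023 N (tension)
  F[2-3] = -2951.2450 N (compression)
  Rx@0 = +1860.7900 N
  Ry@0 = -154.7969 N
  Ry@2 = +2166.1669 N

282.902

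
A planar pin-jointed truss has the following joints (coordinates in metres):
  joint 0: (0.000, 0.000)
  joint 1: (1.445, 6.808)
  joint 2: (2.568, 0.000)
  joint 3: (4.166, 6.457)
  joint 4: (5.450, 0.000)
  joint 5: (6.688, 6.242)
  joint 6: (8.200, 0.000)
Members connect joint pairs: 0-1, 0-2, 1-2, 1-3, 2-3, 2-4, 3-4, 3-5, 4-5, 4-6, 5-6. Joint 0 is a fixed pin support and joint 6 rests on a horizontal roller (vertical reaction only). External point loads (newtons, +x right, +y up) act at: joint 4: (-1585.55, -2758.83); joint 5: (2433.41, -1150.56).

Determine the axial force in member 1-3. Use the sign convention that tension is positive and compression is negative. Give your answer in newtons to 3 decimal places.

N=7 nodes, M=11 members, R=3 reactions → 2N=14, M+R=14
member 0 (0-1): L=6.9597, (cx,cy)=(0.2076,0.9782)
member 1 (0-2): L=2.5680, (cx,cy)=(1.0000,0.0000)
member 2 (1-2): L=6.9000, (cx,cy)=(0.1628,-0.9867)
member 3 (1-3): L=2.7435, (cx,cy)=(0.9918,-0.1279)
member 4 (2-3): L=6.6518, (cx,cy)=(0.2402,0.9707)
member 5 (2-4): L=2.8820, (cx,cy)=(1.0000,0.0000)
member 6 (3-4): L=6.5834, (cx,cy)=(0.1950,-0.9808)
member 7 (3-5): L=2.5311, (cx,cy)=(0.9964,-0.0849)
member 8 (4-5): L=6.3636, (cx,cy)=(0.1945,0.9809)
member 9 (4-6): L=2.7500, (cx,cy)=(1.0000,0.0000)
member 10 (5-6): L=6.4225, (cx,cy)=(0.2354,-0.9719)
solve A·x = −loads:
  F[0-1] = +730.9176 N (tension)
  F[0-2] = +696.1032 N (tension)
  F[1-2] = -760.6784 N (compression)
  F[1-3] = +277.8432 N (tension)
  F[2-3] = +773.1789 N (tension)
  F[2-4] = +386.5549 N (tension)
  F[3-4] = -782.3478 N (compression)
  F[3-5] = +616.1172 N (tension)
  F[4-5] = +3594.8378 N (tension)
  F[4-6] = +1120.1638 N (tension)
  F[5-6] = -4758.1146 N (compression)
  Rx@0 = -847.8600 N
  Ry@0 = -714.9898 N
  Ry@6 = +4624.3798 N

277.843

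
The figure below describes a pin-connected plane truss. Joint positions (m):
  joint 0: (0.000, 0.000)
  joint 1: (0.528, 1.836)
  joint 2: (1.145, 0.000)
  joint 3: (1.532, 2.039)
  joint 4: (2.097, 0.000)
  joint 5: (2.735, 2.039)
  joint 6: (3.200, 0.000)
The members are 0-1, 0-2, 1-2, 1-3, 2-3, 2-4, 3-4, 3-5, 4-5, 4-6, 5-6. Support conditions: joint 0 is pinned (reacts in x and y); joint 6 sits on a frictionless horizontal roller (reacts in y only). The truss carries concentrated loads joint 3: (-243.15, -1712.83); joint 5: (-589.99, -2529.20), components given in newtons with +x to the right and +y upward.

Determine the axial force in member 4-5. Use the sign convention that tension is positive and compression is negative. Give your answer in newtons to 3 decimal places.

N=7 nodes, M=11 members, R=3 reactions → 2N=14, M+R=14
member 0 (0-1): L=1.9104, (cx,cy)=(0.2764,0.9610)
member 1 (0-2): L=1.1450, (cx,cy)=(1.0000,0.0000)
member 2 (1-2): L=1.9369, (cx,cy)=(0.3186,-0.9479)
member 3 (1-3): L=1.0243, (cx,cy)=(0.9802,0.1982)
member 4 (2-3): L=2.0754, (cx,cy)=(0.1865,0.9825)
member 5 (2-4): L=0.9520, (cx,cy)=(1.0000,0.0000)
member 6 (3-4): L=2.1158, (cx,cy)=(0.2670,-0.9637)
member 7 (3-5): L=1.2030, (cx,cy)=(1.0000,0.0000)
member 8 (4-5): L=2.1365, (cx,cy)=(0.2986,0.9544)
member 9 (4-6): L=1.1030, (cx,cy)=(1.0000,0.0000)
member 10 (5-6): L=2.0914, (cx,cy)=(0.2223,-0.9750)
solve A·x = −loads:
  F[0-1] = -1863.8014 N (compression)
  F[0-2] = -318.0227 N (compression)
  F[1-2] = +1666.5295 N (tension)
  F[1-3] = -1067.1570 N (compression)
  F[2-3] = -1607.9151 N (compression)
  F[2-4] = +512.6784 N (tension)
  F[3-4] = +81.3266 N (tension)
  F[3-5] = -1124.3854 N (compression)
  F[4-5] = -82.1204 N (compression)
  F[4-6] = +558.9183 N (tension)
  F[5-6] = -2513.7503 N (compression)
  Rx@0 = +833.1400 N
  Ry@0 = +1791.2034 N
  Ry@6 = +2450.8266 N

-82.120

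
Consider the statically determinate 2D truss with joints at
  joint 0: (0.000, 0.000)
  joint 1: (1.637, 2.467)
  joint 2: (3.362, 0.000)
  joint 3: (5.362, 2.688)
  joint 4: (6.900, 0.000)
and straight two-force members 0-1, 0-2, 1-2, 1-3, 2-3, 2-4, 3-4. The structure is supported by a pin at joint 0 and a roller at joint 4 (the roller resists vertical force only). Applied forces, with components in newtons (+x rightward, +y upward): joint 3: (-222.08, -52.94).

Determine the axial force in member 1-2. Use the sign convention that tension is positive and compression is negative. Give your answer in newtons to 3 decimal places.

110.652

N=5 nodes, M=7 members, R=3 reactions → 2N=10, M+R=10
member 0 (0-1): L=2.9607, (cx,cy)=(0.5529,0.8332)
member 1 (0-2): L=3.3620, (cx,cy)=(1.0000,0.0000)
member 2 (1-2): L=3.0103, (cx,cy)=(0.5730,-0.8195)
member 3 (1-3): L=3.7316, (cx,cy)=(0.9982,0.0592)
member 4 (2-3): L=3.3504, (cx,cy)=(0.5969,0.8023)
member 5 (2-4): L=3.5380, (cx,cy)=(1.0000,0.0000)
member 6 (3-4): L=3.0969, (cx,cy)=(0.4966,-0.8680)
solve A·x = −loads:
  F[0-1] = -117.9906 N (compression)
  F[0-2] = -156.8423 N (compression)
  F[1-2] = +110.6521 N (tension)
  F[1-3] = -128.8718 N (compression)
  F[2-3] = -113.0301 N (compression)
  F[2-4] = -25.9623 N (compression)
  F[3-4] = +52.2773 N (tension)
  Rx@0 = +222.0800 N
  Ry@0 = +98.3149 N
  Ry@4 = -45.3749 N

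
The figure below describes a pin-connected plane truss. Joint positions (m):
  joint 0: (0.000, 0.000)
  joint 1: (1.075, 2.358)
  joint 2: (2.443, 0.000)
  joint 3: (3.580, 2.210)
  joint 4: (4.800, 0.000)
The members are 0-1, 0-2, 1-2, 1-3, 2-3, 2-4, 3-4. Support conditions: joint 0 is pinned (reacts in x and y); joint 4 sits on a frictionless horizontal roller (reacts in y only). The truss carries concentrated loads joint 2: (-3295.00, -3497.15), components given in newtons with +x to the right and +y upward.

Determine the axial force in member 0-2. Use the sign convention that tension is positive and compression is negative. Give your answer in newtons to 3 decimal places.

-2512.116

N=5 nodes, M=7 members, R=3 reactions → 2N=10, M+R=10
member 0 (0-1): L=2.5915, (cx,cy)=(0.4148,0.9099)
member 1 (0-2): L=2.4430, (cx,cy)=(1.0000,0.0000)
member 2 (1-2): L=2.7261, (cx,cy)=(0.5018,-0.8650)
member 3 (1-3): L=2.5094, (cx,cy)=(0.9983,-0.0590)
member 4 (2-3): L=2.4853, (cx,cy)=(0.4575,0.8892)
member 5 (2-4): L=2.3570, (cx,cy)=(1.0000,0.0000)
member 6 (3-4): L=2.5244, (cx,cy)=(0.4833,-0.8755)
solve A·x = −loads:
  F[0-1] = -1887.2843 N (compression)
  F[0-2] = -2512.1163 N (compression)
  F[1-2] = +2111.1535 N (tension)
  F[1-3] = -1845.5089 N (compression)
  F[2-3] = +1879.2445 N (tension)
  F[2-4] = +982.5712 N (tension)
  F[3-4] = -2033.1019 N (compression)
  Rx@0 = +3295.0000 N
  Ry@0 = +1717.2464 N
  Ry@4 = +1779.9036 N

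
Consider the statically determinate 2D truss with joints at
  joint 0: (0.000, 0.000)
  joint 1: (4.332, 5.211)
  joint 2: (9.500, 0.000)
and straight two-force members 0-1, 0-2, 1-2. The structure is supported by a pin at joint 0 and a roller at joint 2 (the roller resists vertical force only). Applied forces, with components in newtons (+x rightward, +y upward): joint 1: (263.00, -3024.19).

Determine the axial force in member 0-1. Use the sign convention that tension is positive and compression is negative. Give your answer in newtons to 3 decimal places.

N=3 nodes, M=3 members, R=3 reactions → 2N=6, M+R=6
member 0 (0-1): L=6.7765, (cx,cy)=(0.6393,0.7690)
member 1 (0-2): L=9.5000, (cx,cy)=(1.0000,0.0000)
member 2 (1-2): L=7.3391, (cx,cy)=(0.7042,-0.7100)
solve A·x = −loads:
  F[0-1] = -1951.7953 N (compression)
  F[0-2] = +1510.7232 N (tension)
  F[1-2] = -2145.3919 N (compression)
  Rx@0 = -263.0000 N
  Ry@0 = +1500.8969 N
  Ry@2 = +1523.2931 N

-1951.795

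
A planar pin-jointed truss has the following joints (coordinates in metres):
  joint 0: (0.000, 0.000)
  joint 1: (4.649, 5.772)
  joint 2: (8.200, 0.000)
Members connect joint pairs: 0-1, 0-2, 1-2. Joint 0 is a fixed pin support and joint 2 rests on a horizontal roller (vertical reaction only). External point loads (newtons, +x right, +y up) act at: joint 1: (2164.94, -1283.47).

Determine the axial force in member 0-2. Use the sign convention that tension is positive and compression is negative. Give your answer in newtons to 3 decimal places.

1385.192

N=3 nodes, M=3 members, R=3 reactions → 2N=6, M+R=6
member 0 (0-1): L=7.4114, (cx,cy)=(0.6273,0.7788)
member 1 (0-2): L=8.2000, (cx,cy)=(1.0000,0.0000)
member 2 (1-2): L=6.7768, (cx,cy)=(0.5240,-0.8517)
solve A·x = −loads:
  F[0-1] = +1243.0715 N (tension)
  F[0-2] = +1385.1923 N (tension)
  F[1-2] = -2643.5453 N (compression)
  Rx@0 = -2164.9400 N
  Ry@0 = -968.1014 N
  Ry@2 = +2251.5714 N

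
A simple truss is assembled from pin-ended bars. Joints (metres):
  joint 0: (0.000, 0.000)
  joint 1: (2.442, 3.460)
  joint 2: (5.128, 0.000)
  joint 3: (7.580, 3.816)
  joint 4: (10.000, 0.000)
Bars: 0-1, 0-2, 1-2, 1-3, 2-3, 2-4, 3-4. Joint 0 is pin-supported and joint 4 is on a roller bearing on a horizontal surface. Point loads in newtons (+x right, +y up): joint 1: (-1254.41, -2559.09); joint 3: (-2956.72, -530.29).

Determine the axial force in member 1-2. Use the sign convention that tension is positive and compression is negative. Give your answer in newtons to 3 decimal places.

N=5 nodes, M=7 members, R=3 reactions → 2N=10, M+R=10
member 0 (0-1): L=4.2350, (cx,cy)=(0.5766,0.8170)
member 1 (0-2): L=5.1280, (cx,cy)=(1.0000,0.0000)
member 2 (1-2): L=4.3802, (cx,cy)=(0.6132,-0.7899)
member 3 (1-3): L=5.1503, (cx,cy)=(0.9976,0.0691)
member 4 (2-3): L=4.5359, (cx,cy)=(0.5406,0.8413)
member 5 (2-4): L=4.8720, (cx,cy)=(1.0000,0.0000)
member 6 (3-4): L=4.5187, (cx,cy)=(0.5356,-0.8445)
solve A·x = −loads:
  F[0-1] = -4436.6818 N (compression)
  F[0-2] = -1652.8170 N (compression)
  F[1-2] = +1171.7441 N (tension)
  F[1-3] = -2027.2809 N (compression)
  F[2-3] = -1100.1886 N (compression)
  F[2-4] = -339.5487 N (compression)
  F[3-4] = +634.0099 N (tension)
  Rx@0 = +4211.1300 N
  Ry@0 = +3624.8006 N
  Ry@4 = -535.4206 N

1171.744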